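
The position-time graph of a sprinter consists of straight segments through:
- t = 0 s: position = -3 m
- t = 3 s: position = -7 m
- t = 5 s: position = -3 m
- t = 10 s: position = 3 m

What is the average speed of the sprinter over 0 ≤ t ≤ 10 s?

Average speed = (total path length)/(elapsed time); on a piecewise-linear x-t graph the path length is Σ|Δx|.
0–3 s: |Δx| = |-7 − -3| = 4 m
3–5 s: |Δx| = |-3 − -7| = 4 m
5–10 s: |Δx| = |3 − -3| = 6 m
Total path = 14 m; average speed = 14/10 = 1.4 m/s.

1.4 m/s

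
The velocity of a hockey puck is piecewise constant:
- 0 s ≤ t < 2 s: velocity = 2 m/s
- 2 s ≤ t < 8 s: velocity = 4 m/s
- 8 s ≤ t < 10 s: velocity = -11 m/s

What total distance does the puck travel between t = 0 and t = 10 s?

Total distance travelled is ∫|v| dt — sum the magnitudes of each area piece.
0–2 s: |2| × 2 = 4 m
2–8 s: |4| × 6 = 24 m
8–10 s: |-11| × 2 = 22 m
Total distance = 50 m

50 m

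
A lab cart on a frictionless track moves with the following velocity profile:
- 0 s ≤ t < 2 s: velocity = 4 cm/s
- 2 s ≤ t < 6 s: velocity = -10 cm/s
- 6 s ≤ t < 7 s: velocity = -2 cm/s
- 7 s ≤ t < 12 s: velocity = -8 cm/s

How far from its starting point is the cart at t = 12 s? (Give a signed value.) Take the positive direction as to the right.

-74 cm

Net displacement equals the area under the velocity-time graph (areas below the axis count negative).
0–2 s: 4 × 2 = 8 cm
2–6 s: -10 × 4 = -40 cm
6–7 s: -2 × 1 = -2 cm
7–12 s: -8 × 5 = -40 cm
Net displacement = -74 cm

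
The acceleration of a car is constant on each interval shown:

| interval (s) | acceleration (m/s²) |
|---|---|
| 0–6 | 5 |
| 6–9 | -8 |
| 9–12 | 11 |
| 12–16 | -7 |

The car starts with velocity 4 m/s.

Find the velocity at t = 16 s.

Δv equals the area under the a-t graph; then v = v₀ + Δv.
0–6 s: 5 × 6 = 30 m/s
6–9 s: -8 × 3 = -24 m/s
9–12 s: 11 × 3 = 33 m/s
12–16 s: -7 × 4 = -28 m/s
Δv = 11 m/s, so v(16) = 4 + (11) = 15 m/s.

15 m/s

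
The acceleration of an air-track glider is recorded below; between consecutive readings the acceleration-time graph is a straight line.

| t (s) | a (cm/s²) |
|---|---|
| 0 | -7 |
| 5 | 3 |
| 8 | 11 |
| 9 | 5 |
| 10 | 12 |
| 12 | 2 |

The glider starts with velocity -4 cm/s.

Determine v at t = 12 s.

37.5 cm/s

Δv equals the area under the a-t graph; then v = v₀ + Δv.
0–5 s: ½(-7 + 3)(5) = -10 cm/s
5–8 s: ½(3 + 11)(3) = 21 cm/s
8–9 s: ½(11 + 5)(1) = 8 cm/s
9–10 s: ½(5 + 12)(1) = 8.5 cm/s
10–12 s: ½(12 + 2)(2) = 14 cm/s
Δv = 41.5 cm/s, so v(12) = -4 + (41.5) = 37.5 cm/s.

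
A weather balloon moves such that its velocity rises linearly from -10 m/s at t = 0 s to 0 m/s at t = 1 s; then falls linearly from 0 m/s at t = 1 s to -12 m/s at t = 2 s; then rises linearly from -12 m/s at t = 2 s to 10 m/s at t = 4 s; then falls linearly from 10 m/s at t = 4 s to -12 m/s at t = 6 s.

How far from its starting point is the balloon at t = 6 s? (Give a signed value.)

Displacement is the signed area under the v-t curve.
0–1 s: ½(-10 + 0)(1) = -5 m
1–2 s: ½(0 + -12)(1) = -6 m
2–4 s: ½(-12 + 10)(2) = -2 m
4–6 s: ½(10 + -12)(2) = -2 m
Net displacement = -15 m

-15 m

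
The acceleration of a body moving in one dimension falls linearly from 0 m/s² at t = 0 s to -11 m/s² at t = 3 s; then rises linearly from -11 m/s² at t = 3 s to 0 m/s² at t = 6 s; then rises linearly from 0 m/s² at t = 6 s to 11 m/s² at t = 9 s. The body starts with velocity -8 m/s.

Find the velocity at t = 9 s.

-24.5 m/s

Δv equals the area under the a-t graph; then v = v₀ + Δv.
0–3 s: ½(0 + -11)(3) = -16.5 m/s
3–6 s: ½(-11 + 0)(3) = -16.5 m/s
6–9 s: ½(0 + 11)(3) = 16.5 m/s
Δv = -16.5 m/s, so v(9) = -8 + (-16.5) = -24.5 m/s.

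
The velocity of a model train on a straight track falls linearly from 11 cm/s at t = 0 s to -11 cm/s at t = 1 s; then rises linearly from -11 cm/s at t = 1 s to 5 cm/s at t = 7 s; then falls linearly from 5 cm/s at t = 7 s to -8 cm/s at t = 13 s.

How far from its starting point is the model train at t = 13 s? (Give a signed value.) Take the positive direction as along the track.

Net displacement equals the area under the velocity-time graph (areas below the axis count negative).
0–1 s: ½(11 + -11)(1) = 0 cm
1–7 s: ½(-11 + 5)(6) = -18 cm
7–13 s: ½(5 + -8)(6) = -9 cm
Net displacement = -27 cm

-27 cm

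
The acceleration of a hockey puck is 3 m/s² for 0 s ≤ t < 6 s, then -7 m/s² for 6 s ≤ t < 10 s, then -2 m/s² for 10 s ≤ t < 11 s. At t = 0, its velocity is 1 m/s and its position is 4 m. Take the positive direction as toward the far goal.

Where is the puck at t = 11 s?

74 m

On each constant-a segment, Δv = aΔt and Δx = v₀Δt + ½aΔt²; chain segment to segment.
0–6 s: v starts 1 m/s; Δx = 1·6 + ½·3·6² = 60 m; v ends 19 m/s.
6–10 s: v starts 19 m/s; Δx = 19·4 + ½·-7·4² = 20 m; v ends -9 m/s.
10–11 s: v starts -9 m/s; Δx = -9·1 + ½·-2·1² = -10 m; v ends -11 m/s.
x(11) = 4 + Σ Δx = 74 m.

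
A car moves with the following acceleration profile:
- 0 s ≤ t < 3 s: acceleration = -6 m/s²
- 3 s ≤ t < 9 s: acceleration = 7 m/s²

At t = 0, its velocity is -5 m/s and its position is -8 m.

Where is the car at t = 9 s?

-62 m

On each constant-a segment, Δv = aΔt and Δx = v₀Δt + ½aΔt²; chain segment to segment.
0–3 s: v starts -5 m/s; Δx = -5·3 + ½·-6·3² = -42 m; v ends -23 m/s.
3–9 s: v starts -23 m/s; Δx = -23·6 + ½·7·6² = -12 m; v ends 19 m/s.
x(9) = -8 + Σ Δx = -62 m.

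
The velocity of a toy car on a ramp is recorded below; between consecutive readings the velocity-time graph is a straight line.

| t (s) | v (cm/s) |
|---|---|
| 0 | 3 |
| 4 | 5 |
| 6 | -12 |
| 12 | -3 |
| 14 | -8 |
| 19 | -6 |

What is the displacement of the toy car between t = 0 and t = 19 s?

-82 cm

Net displacement equals the area under the velocity-time graph (areas below the axis count negative).
0–4 s: ½(3 + 5)(4) = 16 cm
4–6 s: ½(5 + -12)(2) = -7 cm
6–12 s: ½(-12 + -3)(6) = -45 cm
12–14 s: ½(-3 + -8)(2) = -11 cm
14–19 s: ½(-8 + -6)(5) = -35 cm
Net displacement = -82 cm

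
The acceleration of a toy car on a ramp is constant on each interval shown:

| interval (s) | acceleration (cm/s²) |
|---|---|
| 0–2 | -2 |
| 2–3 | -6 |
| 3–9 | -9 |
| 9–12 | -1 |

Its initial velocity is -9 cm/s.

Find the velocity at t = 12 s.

-76 cm/s

Δv equals the area under the a-t graph; then v = v₀ + Δv.
0–2 s: -2 × 2 = -4 cm/s
2–3 s: -6 × 1 = -6 cm/s
3–9 s: -9 × 6 = -54 cm/s
9–12 s: -1 × 3 = -3 cm/s
Δv = -67 cm/s, so v(12) = -9 + (-67) = -76 cm/s.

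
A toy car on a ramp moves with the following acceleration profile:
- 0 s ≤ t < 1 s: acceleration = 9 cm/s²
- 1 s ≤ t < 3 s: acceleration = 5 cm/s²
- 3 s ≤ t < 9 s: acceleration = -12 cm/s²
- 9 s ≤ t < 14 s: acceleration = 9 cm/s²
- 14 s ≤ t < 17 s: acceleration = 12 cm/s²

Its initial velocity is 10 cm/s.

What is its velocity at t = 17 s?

Δv equals the area under the a-t graph; then v = v₀ + Δv.
0–1 s: 9 × 1 = 9 cm/s
1–3 s: 5 × 2 = 10 cm/s
3–9 s: -12 × 6 = -72 cm/s
9–14 s: 9 × 5 = 45 cm/s
14–17 s: 12 × 3 = 36 cm/s
Δv = 28 cm/s, so v(17) = 10 + (28) = 38 cm/s.

38 cm/s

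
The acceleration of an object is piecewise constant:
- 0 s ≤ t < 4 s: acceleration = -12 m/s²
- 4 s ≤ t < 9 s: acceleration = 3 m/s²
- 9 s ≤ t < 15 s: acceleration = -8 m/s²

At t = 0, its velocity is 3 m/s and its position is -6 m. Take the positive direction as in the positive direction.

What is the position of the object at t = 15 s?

-601.5 m

On each constant-a segment, Δv = aΔt and Δx = v₀Δt + ½aΔt²; chain segment to segment.
0–4 s: v starts 3 m/s; Δx = 3·4 + ½·-12·4² = -84 m; v ends -45 m/s.
4–9 s: v starts -45 m/s; Δx = -45·5 + ½·3·5² = -187.5 m; v ends -30 m/s.
9–15 s: v starts -30 m/s; Δx = -30·6 + ½·-8·6² = -324 m; v ends -78 m/s.
x(15) = -6 + Σ Δx = -601.5 m.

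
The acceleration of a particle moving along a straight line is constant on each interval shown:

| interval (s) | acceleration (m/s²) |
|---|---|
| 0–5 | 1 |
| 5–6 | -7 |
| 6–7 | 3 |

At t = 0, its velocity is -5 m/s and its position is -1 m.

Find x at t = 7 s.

-22.5 m

On each constant-a segment, Δv = aΔt and Δx = v₀Δt + ½aΔt²; chain segment to segment.
0–5 s: v starts -5 m/s; Δx = -5·5 + ½·1·5² = -12.5 m; v ends 0 m/s.
5–6 s: v starts 0 m/s; Δx = 0·1 + ½·-7·1² = -3.5 m; v ends -7 m/s.
6–7 s: v starts -7 m/s; Δx = -7·1 + ½·3·1² = -5.5 m; v ends -4 m/s.
x(7) = -1 + Σ Δx = -22.5 m.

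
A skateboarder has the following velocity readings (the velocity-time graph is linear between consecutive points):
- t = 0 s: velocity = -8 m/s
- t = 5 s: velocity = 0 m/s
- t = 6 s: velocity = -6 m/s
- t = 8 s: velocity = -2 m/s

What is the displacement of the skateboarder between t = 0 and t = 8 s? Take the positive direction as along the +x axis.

Net displacement equals the area under the velocity-time graph (areas below the axis count negative).
0–5 s: ½(-8 + 0)(5) = -20 m
5–6 s: ½(0 + -6)(1) = -3 m
6–8 s: ½(-6 + -2)(2) = -8 m
Net displacement = -31 m

-31 m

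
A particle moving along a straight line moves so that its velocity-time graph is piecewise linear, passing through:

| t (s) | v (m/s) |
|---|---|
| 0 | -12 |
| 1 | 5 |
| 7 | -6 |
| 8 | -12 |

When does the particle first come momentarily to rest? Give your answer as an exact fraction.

t = 12/17 s

v changes sign on 0–1 s (from -12 to 5); the graph is linear there, so v = 0 at t = 0 + (12)·(1 − 0)/(5 − -12) = 12/17 s.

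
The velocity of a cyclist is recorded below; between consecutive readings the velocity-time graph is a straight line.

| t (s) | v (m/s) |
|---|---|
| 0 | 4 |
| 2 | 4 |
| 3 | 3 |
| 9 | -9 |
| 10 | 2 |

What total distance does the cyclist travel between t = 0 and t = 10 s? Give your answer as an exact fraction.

Distance (not displacement) is the total path length: add the absolute areas under v-t.
0–2 s: |4| × 2 = 8 m
2–3 s: |½(4 + 3)(1)| = 3.5 m
3–9 s: v = 0 at t = 4.5 s; triangle areas 2.25 + 20.25 = 22.5 m
9–10 s: v = 0 at t = 108/11 s; triangle areas 81/22 + 2/11 = 85/22 m
Total distance = 833/22 m

833/22 m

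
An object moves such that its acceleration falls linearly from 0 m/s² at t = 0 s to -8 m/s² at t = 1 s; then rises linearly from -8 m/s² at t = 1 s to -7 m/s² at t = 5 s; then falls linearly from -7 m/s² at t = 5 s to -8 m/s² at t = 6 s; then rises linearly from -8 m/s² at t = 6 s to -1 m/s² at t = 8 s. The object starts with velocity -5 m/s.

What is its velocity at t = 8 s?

-55.5 m/s

Δv equals the area under the a-t graph; then v = v₀ + Δv.
0–1 s: ½(0 + -8)(1) = -4 m/s
1–5 s: ½(-8 + -7)(4) = -30 m/s
5–6 s: ½(-7 + -8)(1) = -7.5 m/s
6–8 s: ½(-8 + -1)(2) = -9 m/s
Δv = -50.5 m/s, so v(8) = -5 + (-50.5) = -55.5 m/s.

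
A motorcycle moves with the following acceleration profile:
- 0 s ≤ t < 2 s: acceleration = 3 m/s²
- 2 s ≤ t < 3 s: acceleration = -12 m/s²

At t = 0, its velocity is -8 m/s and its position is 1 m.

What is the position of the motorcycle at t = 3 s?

-17 m

On each constant-a segment, Δv = aΔt and Δx = v₀Δt + ½aΔt²; chain segment to segment.
0–2 s: v starts -8 m/s; Δx = -8·2 + ½·3·2² = -10 m; v ends -2 m/s.
2–3 s: v starts -2 m/s; Δx = -2·1 + ½·-12·1² = -8 m; v ends -14 m/s.
x(3) = 1 + Σ Δx = -17 m.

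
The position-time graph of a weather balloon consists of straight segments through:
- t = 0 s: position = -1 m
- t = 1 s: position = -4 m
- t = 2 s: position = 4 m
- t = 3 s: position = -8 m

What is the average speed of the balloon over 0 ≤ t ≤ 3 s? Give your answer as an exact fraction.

23/3 m/s

Average speed = (total path length)/(elapsed time); on a piecewise-linear x-t graph the path length is Σ|Δx|.
0–1 s: |Δx| = |-4 − -1| = 3 m
1–2 s: |Δx| = |4 − -4| = 8 m
2–3 s: |Δx| = |-8 − 4| = 12 m
Total path = 23 m; average speed = 23/3 = 23/3 m/s.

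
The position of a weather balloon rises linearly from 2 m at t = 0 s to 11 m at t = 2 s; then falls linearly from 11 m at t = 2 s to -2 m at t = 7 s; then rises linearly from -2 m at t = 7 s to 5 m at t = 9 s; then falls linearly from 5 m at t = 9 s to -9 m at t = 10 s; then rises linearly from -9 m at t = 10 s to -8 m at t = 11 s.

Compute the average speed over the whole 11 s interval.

Average speed = (total path length)/(elapsed time); on a piecewise-linear x-t graph the path length is Σ|Δx|.
0–2 s: |Δx| = |11 − 2| = 9 m
2–7 s: |Δx| = |-2 − 11| = 13 m
7–9 s: |Δx| = |5 − -2| = 7 m
9–10 s: |Δx| = |-9 − 5| = 14 m
10–11 s: |Δx| = |-8 − -9| = 1 m
Total path = 44 m; average speed = 44/11 = 4 m/s.

4 m/s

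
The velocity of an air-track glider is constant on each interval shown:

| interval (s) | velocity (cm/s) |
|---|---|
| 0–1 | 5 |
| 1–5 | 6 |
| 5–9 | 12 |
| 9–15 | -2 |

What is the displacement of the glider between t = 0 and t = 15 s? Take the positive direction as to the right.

Displacement is the signed area under the v-t curve.
0–1 s: 5 × 1 = 5 cm
1–5 s: 6 × 4 = 24 cm
5–9 s: 12 × 4 = 48 cm
9–15 s: -2 × 6 = -12 cm
Net displacement = 65 cm

65 cm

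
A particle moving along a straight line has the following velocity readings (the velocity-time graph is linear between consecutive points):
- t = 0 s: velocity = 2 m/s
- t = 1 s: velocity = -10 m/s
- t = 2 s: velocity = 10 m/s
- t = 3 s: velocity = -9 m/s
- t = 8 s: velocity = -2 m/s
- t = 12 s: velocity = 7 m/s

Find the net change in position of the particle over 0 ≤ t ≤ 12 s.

Displacement is the signed area under the v-t curve.
0–1 s: ½(2 + -10)(1) = -4 m
1–2 s: ½(-10 + 10)(1) = 0 m
2–3 s: ½(10 + -9)(1) = 0.5 m
3–8 s: ½(-9 + -2)(5) = -27.5 m
8–12 s: ½(-2 + 7)(4) = 10 m
Net displacement = -21 m

-21 m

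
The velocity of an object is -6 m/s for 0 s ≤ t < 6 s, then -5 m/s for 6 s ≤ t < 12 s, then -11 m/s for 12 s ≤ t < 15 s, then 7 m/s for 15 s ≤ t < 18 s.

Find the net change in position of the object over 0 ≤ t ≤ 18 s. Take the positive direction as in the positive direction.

Displacement is the signed area under the v-t curve.
0–6 s: -6 × 6 = -36 m
6–12 s: -5 × 6 = -30 m
12–15 s: -11 × 3 = -33 m
15–18 s: 7 × 3 = 21 m
Net displacement = -78 m

-78 m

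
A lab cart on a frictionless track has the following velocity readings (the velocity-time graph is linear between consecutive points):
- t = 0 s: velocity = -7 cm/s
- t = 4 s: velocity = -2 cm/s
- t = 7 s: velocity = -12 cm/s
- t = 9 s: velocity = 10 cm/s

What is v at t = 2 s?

-4.5 cm/s

On 0–4 s the graph is linear from -7 to -2 cm/s: v(2) = -7 + (-2 − -7)·(2 − 0)/(4 − 0) = -4.5 cm/s.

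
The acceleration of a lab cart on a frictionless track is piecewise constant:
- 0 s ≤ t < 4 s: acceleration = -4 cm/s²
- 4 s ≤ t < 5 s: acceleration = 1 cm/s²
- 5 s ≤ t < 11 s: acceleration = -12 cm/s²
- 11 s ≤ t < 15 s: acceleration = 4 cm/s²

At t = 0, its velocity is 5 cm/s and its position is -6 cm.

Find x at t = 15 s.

-600.5 cm

On each constant-a segment, Δv = aΔt and Δx = v₀Δt + ½aΔt²; chain segment to segment.
0–4 s: v starts 5 cm/s; Δx = 5·4 + ½·-4·4² = -12 cm; v ends -11 cm/s.
4–5 s: v starts -11 cm/s; Δx = -11·1 + ½·1·1² = -10.5 cm; v ends -10 cm/s.
5–11 s: v starts -10 cm/s; Δx = -10·6 + ½·-12·6² = -276 cm; v ends -82 cm/s.
11–15 s: v starts -82 cm/s; Δx = -82·4 + ½·4·4² = -296 cm; v ends -66 cm/s.
x(15) = -6 + Σ Δx = -600.5 cm.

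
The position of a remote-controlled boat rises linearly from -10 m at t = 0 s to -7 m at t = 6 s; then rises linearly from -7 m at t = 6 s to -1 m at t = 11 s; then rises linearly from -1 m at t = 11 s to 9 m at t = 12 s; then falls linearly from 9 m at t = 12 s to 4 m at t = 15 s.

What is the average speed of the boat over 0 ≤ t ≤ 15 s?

1.6 m/s

Average speed = (total path length)/(elapsed time); on a piecewise-linear x-t graph the path length is Σ|Δx|.
0–6 s: |Δx| = |-7 − -10| = 3 m
6–11 s: |Δx| = |-1 − -7| = 6 m
11–12 s: |Δx| = |9 − -1| = 10 m
12–15 s: |Δx| = |4 − 9| = 5 m
Total path = 24 m; average speed = 24/15 = 1.6 m/s.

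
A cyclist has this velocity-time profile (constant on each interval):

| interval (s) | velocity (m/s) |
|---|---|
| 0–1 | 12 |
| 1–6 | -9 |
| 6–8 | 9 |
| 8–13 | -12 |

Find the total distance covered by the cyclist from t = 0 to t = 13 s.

135 m

Distance (not displacement) is the total path length: add the absolute areas under v-t.
0–1 s: |12| × 1 = 12 m
1–6 s: |-9| × 5 = 45 m
6–8 s: |9| × 2 = 18 m
8–13 s: |-12| × 5 = 60 m
Total distance = 135 m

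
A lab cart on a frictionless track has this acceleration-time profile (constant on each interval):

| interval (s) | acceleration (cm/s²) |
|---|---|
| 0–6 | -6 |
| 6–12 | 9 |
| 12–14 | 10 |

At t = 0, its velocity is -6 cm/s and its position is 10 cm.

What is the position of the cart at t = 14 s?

-180 cm

On each constant-a segment, Δv = aΔt and Δx = v₀Δt + ½aΔt²; chain segment to segment.
0–6 s: v starts -6 cm/s; Δx = -6·6 + ½·-6·6² = -144 cm; v ends -42 cm/s.
6–12 s: v starts -42 cm/s; Δx = -42·6 + ½·9·6² = -90 cm; v ends 12 cm/s.
12–14 s: v starts 12 cm/s; Δx = 12·2 + ½·10·2² = 44 cm; v ends 32 cm/s.
x(14) = 10 + Σ Δx = -180 cm.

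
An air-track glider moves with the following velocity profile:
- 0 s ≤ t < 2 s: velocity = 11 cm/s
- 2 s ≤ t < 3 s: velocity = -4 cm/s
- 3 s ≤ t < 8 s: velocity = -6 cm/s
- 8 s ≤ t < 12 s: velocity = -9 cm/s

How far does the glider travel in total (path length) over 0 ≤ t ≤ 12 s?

92 cm

Total distance travelled is ∫|v| dt — sum the magnitudes of each area piece.
0–2 s: |11| × 2 = 22 cm
2–3 s: |-4| × 1 = 4 cm
3–8 s: |-6| × 5 = 30 cm
8–12 s: |-9| × 4 = 36 cm
Total distance = 92 cm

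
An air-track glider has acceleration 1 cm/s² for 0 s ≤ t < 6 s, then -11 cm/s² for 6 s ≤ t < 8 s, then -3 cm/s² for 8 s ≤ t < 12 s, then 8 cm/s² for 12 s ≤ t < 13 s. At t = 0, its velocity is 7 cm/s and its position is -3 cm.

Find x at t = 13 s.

-16 cm

On each constant-a segment, Δv = aΔt and Δx = v₀Δt + ½aΔt²; chain segment to segment.
0–6 s: v starts 7 cm/s; Δx = 7·6 + ½·1·6² = 60 cm; v ends 13 cm/s.
6–8 s: v starts 13 cm/s; Δx = 13·2 + ½·-11·2² = 4 cm; v ends -9 cm/s.
8–12 s: v starts -9 cm/s; Δx = -9·4 + ½·-3·4² = -60 cm; v ends -21 cm/s.
12–13 s: v starts -21 cm/s; Δx = -21·1 + ½·8·1² = -17 cm; v ends -13 cm/s.
x(13) = -3 + Σ Δx = -16 cm.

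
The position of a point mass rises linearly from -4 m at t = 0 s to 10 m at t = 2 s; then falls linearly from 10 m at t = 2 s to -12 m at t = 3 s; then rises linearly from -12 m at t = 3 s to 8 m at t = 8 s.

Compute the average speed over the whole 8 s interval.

Average speed = (total path length)/(elapsed time); on a piecewise-linear x-t graph the path length is Σ|Δx|.
0–2 s: |Δx| = |10 − -4| = 14 m
2–3 s: |Δx| = |-12 − 10| = 22 m
3–8 s: |Δx| = |8 − -12| = 20 m
Total path = 56 m; average speed = 56/8 = 7 m/s.

7 m/s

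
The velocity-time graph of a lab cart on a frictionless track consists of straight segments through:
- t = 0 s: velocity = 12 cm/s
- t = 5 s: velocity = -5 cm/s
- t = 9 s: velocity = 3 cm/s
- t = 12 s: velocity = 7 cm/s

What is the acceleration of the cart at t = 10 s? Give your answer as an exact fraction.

4/3 cm/s²

Acceleration is the slope of the v-t graph on 9–12 s: (7 − 3)/(12 − 9) = 4/3 cm/s².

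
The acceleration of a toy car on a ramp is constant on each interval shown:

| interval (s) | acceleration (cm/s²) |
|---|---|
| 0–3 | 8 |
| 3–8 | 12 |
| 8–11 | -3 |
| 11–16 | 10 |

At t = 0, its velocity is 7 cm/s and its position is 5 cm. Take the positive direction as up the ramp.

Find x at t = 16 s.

On each constant-a segment, Δv = aΔt and Δx = v₀Δt + ½aΔt²; chain segment to segment.
0–3 s: v starts 7 cm/s; Δx = 7·3 + ½·8·3² = 57 cm; v ends 31 cm/s.
3–8 s: v starts 31 cm/s; Δx = 31·5 + ½·12·5² = 305 cm; v ends 91 cm/s.
8–11 s: v starts 91 cm/s; Δx = 91·3 + ½·-3·3² = 259.5 cm; v ends 82 cm/s.
11–16 s: v starts 82 cm/s; Δx = 82·5 + ½·10·5² = 535 cm; v ends 132 cm/s.
x(16) = 5 + Σ Δx = 1161.5 cm.

1161.5 cm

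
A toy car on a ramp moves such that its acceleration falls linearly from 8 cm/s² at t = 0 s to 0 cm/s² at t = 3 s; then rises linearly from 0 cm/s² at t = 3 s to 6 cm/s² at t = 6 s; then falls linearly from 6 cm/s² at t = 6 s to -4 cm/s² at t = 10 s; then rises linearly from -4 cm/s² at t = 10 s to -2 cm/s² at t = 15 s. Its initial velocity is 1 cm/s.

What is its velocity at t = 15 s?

11 cm/s

Δv equals the area under the a-t graph; then v = v₀ + Δv.
0–3 s: ½(8 + 0)(3) = 12 cm/s
3–6 s: ½(0 + 6)(3) = 9 cm/s
6–10 s: ½(6 + -4)(4) = 4 cm/s
10–15 s: ½(-4 + -2)(5) = -15 cm/s
Δv = 10 cm/s, so v(15) = 1 + (10) = 11 cm/s.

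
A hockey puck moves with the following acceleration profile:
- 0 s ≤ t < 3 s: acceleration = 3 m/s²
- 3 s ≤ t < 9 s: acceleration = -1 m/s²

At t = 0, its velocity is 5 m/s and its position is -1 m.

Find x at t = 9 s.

93.5 m

On each constant-a segment, Δv = aΔt and Δx = v₀Δt + ½aΔt²; chain segment to segment.
0–3 s: v starts 5 m/s; Δx = 5·3 + ½·3·3² = 28.5 m; v ends 14 m/s.
3–9 s: v starts 14 m/s; Δx = 14·6 + ½·-1·6² = 66 m; v ends 8 m/s.
x(9) = -1 + Σ Δx = 93.5 m.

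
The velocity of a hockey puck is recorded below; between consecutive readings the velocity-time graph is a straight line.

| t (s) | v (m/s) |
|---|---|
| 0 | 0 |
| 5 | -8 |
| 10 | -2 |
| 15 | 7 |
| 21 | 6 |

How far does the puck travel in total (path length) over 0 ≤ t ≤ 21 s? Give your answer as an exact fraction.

Distance (not displacement) is the total path length: add the absolute areas under v-t.
0–5 s: |½(0 + -8)(5)| = 20 m
5–10 s: |½(-8 + -2)(5)| = 25 m
10–15 s: v = 0 at t = 100/9 s; triangle areas 10/9 + 245/18 = 265/18 m
15–21 s: |½(7 + 6)(6)| = 39 m
Total distance = 1777/18 m

1777/18 m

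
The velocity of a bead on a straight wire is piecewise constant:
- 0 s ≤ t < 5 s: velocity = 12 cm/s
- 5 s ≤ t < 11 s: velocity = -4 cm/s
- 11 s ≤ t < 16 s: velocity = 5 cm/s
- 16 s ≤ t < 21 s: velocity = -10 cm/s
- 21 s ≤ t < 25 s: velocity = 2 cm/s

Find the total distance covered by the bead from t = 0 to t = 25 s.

167 cm

Distance (not displacement) is the total path length: add the absolute areas under v-t.
0–5 s: |12| × 5 = 60 cm
5–11 s: |-4| × 6 = 24 cm
11–16 s: |5| × 5 = 25 cm
16–21 s: |-10| × 5 = 50 cm
21–25 s: |2| × 4 = 8 cm
Total distance = 167 cm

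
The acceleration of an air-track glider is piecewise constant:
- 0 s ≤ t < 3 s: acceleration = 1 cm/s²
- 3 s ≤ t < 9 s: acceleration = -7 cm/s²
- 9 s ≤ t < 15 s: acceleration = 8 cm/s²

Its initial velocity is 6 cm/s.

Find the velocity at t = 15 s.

15 cm/s

Δv equals the area under the a-t graph; then v = v₀ + Δv.
0–3 s: 1 × 3 = 3 cm/s
3–9 s: -7 × 6 = -42 cm/s
9–15 s: 8 × 6 = 48 cm/s
Δv = 9 cm/s, so v(15) = 6 + (9) = 15 cm/s.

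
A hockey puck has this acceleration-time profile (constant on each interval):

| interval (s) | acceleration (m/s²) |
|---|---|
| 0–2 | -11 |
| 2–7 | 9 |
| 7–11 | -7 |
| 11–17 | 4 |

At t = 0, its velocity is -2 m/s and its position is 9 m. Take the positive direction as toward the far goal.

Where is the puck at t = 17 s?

33.5 m

On each constant-a segment, Δv = aΔt and Δx = v₀Δt + ½aΔt²; chain segment to segment.
0–2 s: v starts -2 m/s; Δx = -2·2 + ½·-11·2² = -26 m; v ends -24 m/s.
2–7 s: v starts -24 m/s; Δx = -24·5 + ½·9·5² = -7.5 m; v ends 21 m/s.
7–11 s: v starts 21 m/s; Δx = 21·4 + ½·-7·4² = 28 m; v ends -7 m/s.
11–17 s: v starts -7 m/s; Δx = -7·6 + ½·4·6² = 30 m; v ends 17 m/s.
x(17) = 9 + Σ Δx = 33.5 m.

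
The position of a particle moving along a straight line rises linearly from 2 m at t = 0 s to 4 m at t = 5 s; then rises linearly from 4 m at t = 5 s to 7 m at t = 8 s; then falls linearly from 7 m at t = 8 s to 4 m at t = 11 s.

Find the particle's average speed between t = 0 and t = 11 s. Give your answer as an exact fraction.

8/11 m/s

Average speed = (total path length)/(elapsed time); on a piecewise-linear x-t graph the path length is Σ|Δx|.
0–5 s: |Δx| = |4 − 2| = 2 m
5–8 s: |Δx| = |7 − 4| = 3 m
8–11 s: |Δx| = |4 − 7| = 3 m
Total path = 8 m; average speed = 8/11 = 8/11 m/s.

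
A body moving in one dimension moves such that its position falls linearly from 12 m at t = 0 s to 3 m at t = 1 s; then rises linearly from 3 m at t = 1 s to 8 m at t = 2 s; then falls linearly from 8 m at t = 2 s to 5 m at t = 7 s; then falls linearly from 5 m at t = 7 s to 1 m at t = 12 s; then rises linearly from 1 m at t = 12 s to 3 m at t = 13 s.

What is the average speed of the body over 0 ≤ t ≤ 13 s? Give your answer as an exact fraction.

23/13 m/s

Average speed = (total path length)/(elapsed time); on a piecewise-linear x-t graph the path length is Σ|Δx|.
0–1 s: |Δx| = |3 − 12| = 9 m
1–2 s: |Δx| = |8 − 3| = 5 m
2–7 s: |Δx| = |5 − 8| = 3 m
7–12 s: |Δx| = |1 − 5| = 4 m
12–13 s: |Δx| = |3 − 1| = 2 m
Total path = 23 m; average speed = 23/13 = 23/13 m/s.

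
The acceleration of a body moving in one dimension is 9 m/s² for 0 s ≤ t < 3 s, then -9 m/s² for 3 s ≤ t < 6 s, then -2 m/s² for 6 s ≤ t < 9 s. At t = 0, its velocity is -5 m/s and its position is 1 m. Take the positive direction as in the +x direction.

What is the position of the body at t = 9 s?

On each constant-a segment, Δv = aΔt and Δx = v₀Δt + ½aΔt²; chain segment to segment.
0–3 s: v starts -5 m/s; Δx = -5·3 + ½·9·3² = 25.5 m; v ends 22 m/s.
3–6 s: v starts 22 m/s; Δx = 22·3 + ½·-9·3² = 25.5 m; v ends -5 m/s.
6–9 s: v starts -5 m/s; Δx = -5·3 + ½·-2·3² = -24 m; v ends -11 m/s.
x(9) = 1 + Σ Δx = 28 m.

28 m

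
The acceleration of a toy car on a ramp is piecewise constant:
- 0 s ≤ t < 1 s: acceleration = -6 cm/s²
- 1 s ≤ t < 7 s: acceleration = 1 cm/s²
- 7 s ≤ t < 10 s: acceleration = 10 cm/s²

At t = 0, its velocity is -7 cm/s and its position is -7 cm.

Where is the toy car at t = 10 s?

On each constant-a segment, Δv = aΔt and Δx = v₀Δt + ½aΔt²; chain segment to segment.
0–1 s: v starts -7 cm/s; Δx = -7·1 + ½·-6·1² = -10 cm; v ends -13 cm/s.
1–7 s: v starts -13 cm/s; Δx = -13·6 + ½·1·6² = -60 cm; v ends -7 cm/s.
7–10 s: v starts -7 cm/s; Δx = -7·3 + ½·10·3² = 24 cm; v ends 23 cm/s.
x(10) = -7 + Σ Δx = -53 cm.

-53 cm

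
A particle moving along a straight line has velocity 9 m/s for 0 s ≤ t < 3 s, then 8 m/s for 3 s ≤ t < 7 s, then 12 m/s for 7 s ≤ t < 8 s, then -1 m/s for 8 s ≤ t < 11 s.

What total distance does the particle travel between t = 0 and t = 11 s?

74 m

Distance (not displacement) is the total path length: add the absolute areas under v-t.
0–3 s: |9| × 3 = 27 m
3–7 s: |8| × 4 = 32 m
7–8 s: |12| × 1 = 12 m
8–11 s: |-1| × 3 = 3 m
Total distance = 74 m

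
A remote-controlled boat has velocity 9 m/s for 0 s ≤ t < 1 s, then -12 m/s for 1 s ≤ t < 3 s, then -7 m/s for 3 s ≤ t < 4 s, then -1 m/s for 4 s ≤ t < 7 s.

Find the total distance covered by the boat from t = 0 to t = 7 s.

43 m

Distance (not displacement) is the total path length: add the absolute areas under v-t.
0–1 s: |9| × 1 = 9 m
1–3 s: |-12| × 2 = 24 m
3–4 s: |-7| × 1 = 7 m
4–7 s: |-1| × 3 = 3 m
Total distance = 43 m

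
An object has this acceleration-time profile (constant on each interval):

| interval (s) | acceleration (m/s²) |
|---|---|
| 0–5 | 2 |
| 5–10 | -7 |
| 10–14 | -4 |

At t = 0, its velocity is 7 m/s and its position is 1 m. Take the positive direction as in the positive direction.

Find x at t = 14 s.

On each constant-a segment, Δv = aΔt and Δx = v₀Δt + ½aΔt²; chain segment to segment.
0–5 s: v starts 7 m/s; Δx = 7·5 + ½·2·5² = 60 m; v ends 17 m/s.
5–10 s: v starts 17 m/s; Δx = 17·5 + ½·-7·5² = -2.5 m; v ends -18 m/s.
10–14 s: v starts -18 m/s; Δx = -18·4 + ½·-4·4² = -104 m; v ends -34 m/s.
x(14) = 1 + Σ Δx = -45.5 m.

-45.5 m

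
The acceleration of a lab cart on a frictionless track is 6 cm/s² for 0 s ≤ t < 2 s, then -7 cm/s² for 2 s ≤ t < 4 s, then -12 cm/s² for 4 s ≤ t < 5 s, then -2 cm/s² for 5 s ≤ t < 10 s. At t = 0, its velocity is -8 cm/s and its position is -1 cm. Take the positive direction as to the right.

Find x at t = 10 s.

-162 cm

On each constant-a segment, Δv = aΔt and Δx = v₀Δt + ½aΔt²; chain segment to segment.
0–2 s: v starts -8 cm/s; Δx = -8·2 + ½·6·2² = -4 cm; v ends 4 cm/s.
2–4 s: v starts 4 cm/s; Δx = 4·2 + ½·-7·2² = -6 cm; v ends -10 cm/s.
4–5 s: v starts -10 cm/s; Δx = -10·1 + ½·-12·1² = -16 cm; v ends -22 cm/s.
5–10 s: v starts -22 cm/s; Δx = -22·5 + ½·-2·5² = -135 cm; v ends -32 cm/s.
x(10) = -1 + Σ Δx = -162 cm.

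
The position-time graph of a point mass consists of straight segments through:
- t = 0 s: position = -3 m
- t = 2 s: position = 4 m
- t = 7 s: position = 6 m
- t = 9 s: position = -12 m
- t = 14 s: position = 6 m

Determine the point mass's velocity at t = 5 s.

0.4 m/s

Velocity is the slope of the x-t graph on 2–7 s: (6 − 4)/(7 − 2) = 0.4 m/s.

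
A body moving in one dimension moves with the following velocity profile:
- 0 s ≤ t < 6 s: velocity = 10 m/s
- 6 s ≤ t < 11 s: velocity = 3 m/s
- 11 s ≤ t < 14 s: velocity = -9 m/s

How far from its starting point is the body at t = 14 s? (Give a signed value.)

Displacement is the signed area under the v-t curve.
0–6 s: 10 × 6 = 60 m
6–11 s: 3 × 5 = 15 m
11–14 s: -9 × 3 = -27 m
Net displacement = 48 m

48 m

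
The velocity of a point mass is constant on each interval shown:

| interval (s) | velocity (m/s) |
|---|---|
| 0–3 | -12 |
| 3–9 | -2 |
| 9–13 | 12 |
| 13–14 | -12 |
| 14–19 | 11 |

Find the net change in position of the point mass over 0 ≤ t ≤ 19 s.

43 m

Net displacement equals the area under the velocity-time graph (areas below the axis count negative).
0–3 s: -12 × 3 = -36 m
3–9 s: -2 × 6 = -12 m
9–13 s: 12 × 4 = 48 m
13–14 s: -12 × 1 = -12 m
14–19 s: 11 × 5 = 55 m
Net displacement = 43 m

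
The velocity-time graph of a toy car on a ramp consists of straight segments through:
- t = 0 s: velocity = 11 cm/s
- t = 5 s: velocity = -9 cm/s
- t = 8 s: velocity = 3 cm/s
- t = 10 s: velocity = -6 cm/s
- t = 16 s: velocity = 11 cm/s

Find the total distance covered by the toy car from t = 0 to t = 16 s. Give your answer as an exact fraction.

2353/34 cm

Total distance travelled is ∫|v| dt — sum the magnitudes of each area piece.
0–5 s: v = 0 at t = 2.75 s; triangle areas 15.125 + 10.125 = 25.25 cm
5–8 s: v = 0 at t = 7.25 s; triangle areas 10.125 + 1.125 = 11.25 cm
8–10 s: v = 0 at t = 26/3 s; triangle areas 1 + 4 = 5 cm
10–16 s: v = 0 at t = 206/17 s; triangle areas 108/17 + 363/17 = 471/17 cm
Total distance = 2353/34 cm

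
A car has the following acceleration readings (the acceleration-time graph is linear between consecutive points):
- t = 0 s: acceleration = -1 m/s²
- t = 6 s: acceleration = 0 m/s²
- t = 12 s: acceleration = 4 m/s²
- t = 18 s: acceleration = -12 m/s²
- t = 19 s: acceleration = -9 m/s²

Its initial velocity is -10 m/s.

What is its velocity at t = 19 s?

Δv equals the area under the a-t graph; then v = v₀ + Δv.
0–6 s: ½(-1 + 0)(6) = -3 m/s
6–12 s: ½(0 + 4)(6) = 12 m/s
12–18 s: ½(4 + -12)(6) = -24 m/s
18–19 s: ½(-12 + -9)(1) = -10.5 m/s
Δv = -25.5 m/s, so v(19) = -10 + (-25.5) = -35.5 m/s.

-35.5 m/s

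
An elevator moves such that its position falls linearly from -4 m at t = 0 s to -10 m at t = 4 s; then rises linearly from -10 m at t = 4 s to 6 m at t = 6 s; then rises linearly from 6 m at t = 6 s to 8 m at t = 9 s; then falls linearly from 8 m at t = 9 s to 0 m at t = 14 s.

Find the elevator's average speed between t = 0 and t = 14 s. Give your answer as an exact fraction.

16/7 m/s

Average speed = (total path length)/(elapsed time); on a piecewise-linear x-t graph the path length is Σ|Δx|.
0–4 s: |Δx| = |-10 − -4| = 6 m
4–6 s: |Δx| = |6 − -10| = 16 m
6–9 s: |Δx| = |8 − 6| = 2 m
9–14 s: |Δx| = |0 − 8| = 8 m
Total path = 32 m; average speed = 32/14 = 16/7 m/s.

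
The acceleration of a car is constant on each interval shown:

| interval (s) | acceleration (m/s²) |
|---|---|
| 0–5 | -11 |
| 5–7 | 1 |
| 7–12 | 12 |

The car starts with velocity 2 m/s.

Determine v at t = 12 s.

9 m/s

Δv equals the area under the a-t graph; then v = v₀ + Δv.
0–5 s: -11 × 5 = -55 m/s
5–7 s: 1 × 2 = 2 m/s
7–12 s: 12 × 5 = 60 m/s
Δv = 7 m/s, so v(12) = 2 + (7) = 9 m/s.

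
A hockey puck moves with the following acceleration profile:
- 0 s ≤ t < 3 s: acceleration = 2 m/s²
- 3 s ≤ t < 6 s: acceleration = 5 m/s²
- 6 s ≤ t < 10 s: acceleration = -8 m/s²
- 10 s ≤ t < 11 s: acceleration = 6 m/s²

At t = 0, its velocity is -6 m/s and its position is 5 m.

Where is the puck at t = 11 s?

On each constant-a segment, Δv = aΔt and Δx = v₀Δt + ½aΔt²; chain segment to segment.
0–3 s: v starts -6 m/s; Δx = -6·3 + ½·2·3² = -9 m; v ends 0 m/s.
3–6 s: v starts 0 m/s; Δx = 0·3 + ½·5·3² = 22.5 m; v ends 15 m/s.
6–10 s: v starts 15 m/s; Δx = 15·4 + ½·-8·4² = -4 m; v ends -17 m/s.
10–11 s: v starts -17 m/s; Δx = -17·1 + ½·6·1² = -14 m; v ends -11 m/s.
x(11) = 5 + Σ Δx = 0.5 m.

0.5 m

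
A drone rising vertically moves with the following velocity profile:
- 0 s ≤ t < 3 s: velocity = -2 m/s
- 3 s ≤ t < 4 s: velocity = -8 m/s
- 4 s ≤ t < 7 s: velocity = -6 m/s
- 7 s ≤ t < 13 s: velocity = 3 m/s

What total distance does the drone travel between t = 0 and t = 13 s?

Total distance travelled is ∫|v| dt — sum the magnitudes of each area piece.
0–3 s: |-2| × 3 = 6 m
3–4 s: |-8| × 1 = 8 m
4–7 s: |-6| × 3 = 18 m
7–13 s: |3| × 6 = 18 m
Total distance = 50 m

50 m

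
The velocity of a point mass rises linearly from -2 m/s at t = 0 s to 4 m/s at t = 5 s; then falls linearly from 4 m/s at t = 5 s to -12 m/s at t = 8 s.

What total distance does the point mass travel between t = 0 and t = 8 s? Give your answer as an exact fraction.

70/3 m

Total distance travelled is ∫|v| dt — sum the magnitudes of each area piece.
0–5 s: v = 0 at t = 5/3 s; triangle areas 5/3 + 20/3 = 25/3 m
5–8 s: v = 0 at t = 5.75 s; triangle areas 1.5 + 13.5 = 15 m
Total distance = 70/3 m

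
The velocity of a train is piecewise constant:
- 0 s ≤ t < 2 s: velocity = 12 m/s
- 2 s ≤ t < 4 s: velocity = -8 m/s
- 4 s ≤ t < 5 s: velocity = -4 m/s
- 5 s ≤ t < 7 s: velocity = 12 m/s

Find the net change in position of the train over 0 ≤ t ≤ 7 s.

28 m

Displacement is the signed area under the v-t curve.
0–2 s: 12 × 2 = 24 m
2–4 s: -8 × 2 = -16 m
4–5 s: -4 × 1 = -4 m
5–7 s: 12 × 2 = 24 m
Net displacement = 28 m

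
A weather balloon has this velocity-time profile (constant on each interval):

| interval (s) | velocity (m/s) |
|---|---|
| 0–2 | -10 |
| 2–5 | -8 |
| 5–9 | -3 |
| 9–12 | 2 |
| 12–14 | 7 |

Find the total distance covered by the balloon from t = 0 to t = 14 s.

Distance (not displacement) is the total path length: add the absolute areas under v-t.
0–2 s: |-10| × 2 = 20 m
2–5 s: |-8| × 3 = 24 m
5–9 s: |-3| × 4 = 12 m
9–12 s: |2| × 3 = 6 m
12–14 s: |7| × 2 = 14 m
Total distance = 76 m

76 m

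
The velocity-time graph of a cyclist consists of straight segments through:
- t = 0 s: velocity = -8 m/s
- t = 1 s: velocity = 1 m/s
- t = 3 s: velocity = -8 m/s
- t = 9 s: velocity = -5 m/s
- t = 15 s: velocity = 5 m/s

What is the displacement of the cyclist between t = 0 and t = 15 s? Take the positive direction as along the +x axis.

-49.5 m

Displacement is the signed area under the v-t curve.
0–1 s: ½(-8 + 1)(1) = -3.5 m
1–3 s: ½(1 + -8)(2) = -7 m
3–9 s: ½(-8 + -5)(6) = -39 m
9–15 s: ½(-5 + 5)(6) = 0 m
Net displacement = -49.5 m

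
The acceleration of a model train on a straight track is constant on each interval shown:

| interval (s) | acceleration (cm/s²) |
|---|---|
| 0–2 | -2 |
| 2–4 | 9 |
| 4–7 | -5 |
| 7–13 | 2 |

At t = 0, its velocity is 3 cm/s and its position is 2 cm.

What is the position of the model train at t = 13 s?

On each constant-a segment, Δv = aΔt and Δx = v₀Δt + ½aΔt²; chain segment to segment.
0–2 s: v starts 3 cm/s; Δx = 3·2 + ½·-2·2² = 2 cm; v ends -1 cm/s.
2–4 s: v starts -1 cm/s; Δx = -1·2 + ½·9·2² = 16 cm; v ends 17 cm/s.
4–7 s: v starts 17 cm/s; Δx = 17·3 + ½·-5·3² = 28.5 cm; v ends 2 cm/s.
7–13 s: v starts 2 cm/s; Δx = 2·6 + ½·2·6² = 48 cm; v ends 14 cm/s.
x(13) = 2 + Σ Δx = 96.5 cm.

96.5 cm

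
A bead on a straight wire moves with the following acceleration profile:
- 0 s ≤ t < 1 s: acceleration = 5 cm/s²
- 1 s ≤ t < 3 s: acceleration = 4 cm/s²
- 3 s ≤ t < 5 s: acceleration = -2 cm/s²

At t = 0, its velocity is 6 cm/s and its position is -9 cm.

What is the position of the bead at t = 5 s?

63.5 cm

On each constant-a segment, Δv = aΔt and Δx = v₀Δt + ½aΔt²; chain segment to segment.
0–1 s: v starts 6 cm/s; Δx = 6·1 + ½·5·1² = 8.5 cm; v ends 11 cm/s.
1–3 s: v starts 11 cm/s; Δx = 11·2 + ½·4·2² = 30 cm; v ends 19 cm/s.
3–5 s: v starts 19 cm/s; Δx = 19·2 + ½·-2·2² = 34 cm; v ends 15 cm/s.
x(5) = -9 + Σ Δx = 63.5 cm.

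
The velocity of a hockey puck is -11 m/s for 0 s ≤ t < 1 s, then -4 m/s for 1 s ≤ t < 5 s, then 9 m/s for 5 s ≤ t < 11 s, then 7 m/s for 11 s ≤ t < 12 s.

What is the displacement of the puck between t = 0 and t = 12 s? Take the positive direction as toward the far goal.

Displacement is the signed area under the v-t curve.
0–1 s: -11 × 1 = -11 m
1–5 s: -4 × 4 = -16 m
5–11 s: 9 × 6 = 54 m
11–12 s: 7 × 1 = 7 m
Net displacement = 34 m

34 m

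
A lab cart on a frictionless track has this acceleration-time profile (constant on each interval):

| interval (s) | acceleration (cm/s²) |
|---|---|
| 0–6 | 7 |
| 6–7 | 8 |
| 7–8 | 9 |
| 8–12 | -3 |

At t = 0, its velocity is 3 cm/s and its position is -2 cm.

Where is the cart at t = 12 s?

472.5 cm

On each constant-a segment, Δv = aΔt and Δx = v₀Δt + ½aΔt²; chain segment to segment.
0–6 s: v starts 3 cm/s; Δx = 3·6 + ½·7·6² = 144 cm; v ends 45 cm/s.
6–7 s: v starts 45 cm/s; Δx = 45·1 + ½·8·1² = 49 cm; v ends 53 cm/s.
7–8 s: v starts 53 cm/s; Δx = 53·1 + ½·9·1² = 57.5 cm; v ends 62 cm/s.
8–12 s: v starts 62 cm/s; Δx = 62·4 + ½·-3·4² = 224 cm; v ends 50 cm/s.
x(12) = -2 + Σ Δx = 472.5 cm.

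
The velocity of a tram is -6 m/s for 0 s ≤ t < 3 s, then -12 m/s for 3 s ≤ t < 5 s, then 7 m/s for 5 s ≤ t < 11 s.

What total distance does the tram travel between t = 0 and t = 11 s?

84 m

Total distance travelled is ∫|v| dt — sum the magnitudes of each area piece.
0–3 s: |-6| × 3 = 18 m
3–5 s: |-12| × 2 = 24 m
5–11 s: |7| × 6 = 42 m
Total distance = 84 m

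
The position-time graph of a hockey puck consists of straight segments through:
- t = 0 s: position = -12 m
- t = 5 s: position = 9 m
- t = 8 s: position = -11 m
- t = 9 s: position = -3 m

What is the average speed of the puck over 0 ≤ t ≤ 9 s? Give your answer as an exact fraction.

Average speed = (total path length)/(elapsed time); on a piecewise-linear x-t graph the path length is Σ|Δx|.
0–5 s: |Δx| = |9 − -12| = 21 m
5–8 s: |Δx| = |-11 − 9| = 20 m
8–9 s: |Δx| = |-3 − -11| = 8 m
Total path = 49 m; average speed = 49/9 = 49/9 m/s.

49/9 m/s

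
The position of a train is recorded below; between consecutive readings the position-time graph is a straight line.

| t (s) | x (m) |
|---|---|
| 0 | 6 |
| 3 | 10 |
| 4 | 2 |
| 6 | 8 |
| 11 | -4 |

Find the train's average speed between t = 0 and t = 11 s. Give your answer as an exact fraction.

30/11 m/s

Average speed = (total path length)/(elapsed time); on a piecewise-linear x-t graph the path length is Σ|Δx|.
0–3 s: |Δx| = |10 − 6| = 4 m
3–4 s: |Δx| = |2 − 10| = 8 m
4–6 s: |Δx| = |8 − 2| = 6 m
6–11 s: |Δx| = |-4 − 8| = 12 m
Total path = 30 m; average speed = 30/11 = 30/11 m/s.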